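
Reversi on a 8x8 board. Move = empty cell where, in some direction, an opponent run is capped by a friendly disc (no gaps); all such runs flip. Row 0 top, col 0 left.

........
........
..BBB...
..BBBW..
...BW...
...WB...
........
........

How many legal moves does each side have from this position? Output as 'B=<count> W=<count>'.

Answer: B=6 W=7

Derivation:
-- B to move --
(2,5): no bracket -> illegal
(2,6): no bracket -> illegal
(3,6): flips 1 -> legal
(4,2): no bracket -> illegal
(4,5): flips 1 -> legal
(4,6): flips 1 -> legal
(5,2): flips 1 -> legal
(5,5): flips 1 -> legal
(6,2): no bracket -> illegal
(6,3): flips 1 -> legal
(6,4): no bracket -> illegal
B mobility = 6
-- W to move --
(1,1): flips 2 -> legal
(1,2): no bracket -> illegal
(1,3): flips 4 -> legal
(1,4): flips 2 -> legal
(1,5): no bracket -> illegal
(2,1): no bracket -> illegal
(2,5): no bracket -> illegal
(3,1): flips 3 -> legal
(4,1): no bracket -> illegal
(4,2): flips 1 -> legal
(4,5): no bracket -> illegal
(5,2): no bracket -> illegal
(5,5): flips 1 -> legal
(6,3): no bracket -> illegal
(6,4): flips 1 -> legal
(6,5): no bracket -> illegal
W mobility = 7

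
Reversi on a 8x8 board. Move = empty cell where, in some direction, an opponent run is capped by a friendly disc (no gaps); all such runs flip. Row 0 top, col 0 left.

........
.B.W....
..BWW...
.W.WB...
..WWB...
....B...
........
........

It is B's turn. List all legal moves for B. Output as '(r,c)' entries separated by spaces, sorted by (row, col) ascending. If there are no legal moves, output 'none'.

(0,2): no bracket -> illegal
(0,3): no bracket -> illegal
(0,4): flips 1 -> legal
(1,2): flips 1 -> legal
(1,4): flips 1 -> legal
(1,5): no bracket -> illegal
(2,0): no bracket -> illegal
(2,1): no bracket -> illegal
(2,5): flips 2 -> legal
(3,0): no bracket -> illegal
(3,2): flips 2 -> legal
(3,5): no bracket -> illegal
(4,0): flips 1 -> legal
(4,1): flips 2 -> legal
(5,1): no bracket -> illegal
(5,2): flips 1 -> legal
(5,3): no bracket -> illegal

Answer: (0,4) (1,2) (1,4) (2,5) (3,2) (4,0) (4,1) (5,2)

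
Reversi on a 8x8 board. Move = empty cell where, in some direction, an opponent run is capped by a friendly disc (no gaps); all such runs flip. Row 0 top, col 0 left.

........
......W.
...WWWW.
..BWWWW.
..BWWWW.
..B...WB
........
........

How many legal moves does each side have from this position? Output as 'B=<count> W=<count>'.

-- B to move --
(0,5): no bracket -> illegal
(0,6): no bracket -> illegal
(0,7): flips 4 -> legal
(1,2): no bracket -> illegal
(1,3): flips 3 -> legal
(1,4): flips 1 -> legal
(1,5): flips 2 -> legal
(1,7): no bracket -> illegal
(2,2): no bracket -> illegal
(2,7): no bracket -> illegal
(3,7): flips 4 -> legal
(4,7): flips 4 -> legal
(5,3): no bracket -> illegal
(5,4): flips 1 -> legal
(5,5): flips 1 -> legal
(6,5): no bracket -> illegal
(6,6): no bracket -> illegal
(6,7): no bracket -> illegal
B mobility = 8
-- W to move --
(2,1): flips 1 -> legal
(2,2): no bracket -> illegal
(3,1): flips 1 -> legal
(4,1): flips 2 -> legal
(4,7): no bracket -> illegal
(5,1): flips 1 -> legal
(5,3): no bracket -> illegal
(6,1): flips 1 -> legal
(6,2): no bracket -> illegal
(6,3): no bracket -> illegal
(6,6): no bracket -> illegal
(6,7): no bracket -> illegal
W mobility = 5

Answer: B=8 W=5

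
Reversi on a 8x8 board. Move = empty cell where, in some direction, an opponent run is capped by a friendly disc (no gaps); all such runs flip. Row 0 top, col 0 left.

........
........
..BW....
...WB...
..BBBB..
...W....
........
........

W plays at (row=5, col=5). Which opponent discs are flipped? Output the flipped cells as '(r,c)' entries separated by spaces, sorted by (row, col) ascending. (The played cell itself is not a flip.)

Answer: (4,4)

Derivation:
Dir NW: opp run (4,4) capped by W -> flip
Dir N: opp run (4,5), next='.' -> no flip
Dir NE: first cell '.' (not opp) -> no flip
Dir W: first cell '.' (not opp) -> no flip
Dir E: first cell '.' (not opp) -> no flip
Dir SW: first cell '.' (not opp) -> no flip
Dir S: first cell '.' (not opp) -> no flip
Dir SE: first cell '.' (not opp) -> no flip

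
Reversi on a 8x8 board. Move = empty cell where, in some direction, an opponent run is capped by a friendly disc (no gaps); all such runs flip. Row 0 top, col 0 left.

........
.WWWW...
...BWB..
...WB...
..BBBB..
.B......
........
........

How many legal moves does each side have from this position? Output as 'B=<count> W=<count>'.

-- B to move --
(0,0): no bracket -> illegal
(0,1): flips 1 -> legal
(0,2): no bracket -> illegal
(0,3): flips 2 -> legal
(0,4): flips 2 -> legal
(0,5): flips 1 -> legal
(1,0): no bracket -> illegal
(1,5): flips 2 -> legal
(2,0): no bracket -> illegal
(2,1): no bracket -> illegal
(2,2): flips 1 -> legal
(3,2): flips 1 -> legal
(3,5): no bracket -> illegal
B mobility = 7
-- W to move --
(1,5): no bracket -> illegal
(1,6): no bracket -> illegal
(2,2): flips 1 -> legal
(2,6): flips 1 -> legal
(3,1): no bracket -> illegal
(3,2): flips 1 -> legal
(3,5): flips 1 -> legal
(3,6): flips 1 -> legal
(4,0): no bracket -> illegal
(4,1): no bracket -> illegal
(4,6): no bracket -> illegal
(5,0): no bracket -> illegal
(5,2): no bracket -> illegal
(5,3): flips 1 -> legal
(5,4): flips 2 -> legal
(5,5): flips 1 -> legal
(5,6): flips 3 -> legal
(6,0): flips 2 -> legal
(6,1): no bracket -> illegal
(6,2): no bracket -> illegal
W mobility = 10

Answer: B=7 W=10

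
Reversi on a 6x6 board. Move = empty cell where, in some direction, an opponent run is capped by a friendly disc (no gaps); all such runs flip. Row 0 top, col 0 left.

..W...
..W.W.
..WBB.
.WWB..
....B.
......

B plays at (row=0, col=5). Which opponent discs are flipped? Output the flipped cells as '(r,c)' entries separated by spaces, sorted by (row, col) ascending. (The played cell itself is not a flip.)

Answer: (1,4)

Derivation:
Dir NW: edge -> no flip
Dir N: edge -> no flip
Dir NE: edge -> no flip
Dir W: first cell '.' (not opp) -> no flip
Dir E: edge -> no flip
Dir SW: opp run (1,4) capped by B -> flip
Dir S: first cell '.' (not opp) -> no flip
Dir SE: edge -> no flip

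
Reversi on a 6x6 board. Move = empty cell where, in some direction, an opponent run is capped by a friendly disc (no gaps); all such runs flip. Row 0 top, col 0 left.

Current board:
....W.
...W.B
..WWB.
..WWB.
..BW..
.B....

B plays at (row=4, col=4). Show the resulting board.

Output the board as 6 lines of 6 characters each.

Place B at (4,4); scan 8 dirs for brackets.
Dir NW: opp run (3,3) (2,2), next='.' -> no flip
Dir N: first cell 'B' (not opp) -> no flip
Dir NE: first cell '.' (not opp) -> no flip
Dir W: opp run (4,3) capped by B -> flip
Dir E: first cell '.' (not opp) -> no flip
Dir SW: first cell '.' (not opp) -> no flip
Dir S: first cell '.' (not opp) -> no flip
Dir SE: first cell '.' (not opp) -> no flip
All flips: (4,3)

Answer: ....W.
...W.B
..WWB.
..WWB.
..BBB.
.B....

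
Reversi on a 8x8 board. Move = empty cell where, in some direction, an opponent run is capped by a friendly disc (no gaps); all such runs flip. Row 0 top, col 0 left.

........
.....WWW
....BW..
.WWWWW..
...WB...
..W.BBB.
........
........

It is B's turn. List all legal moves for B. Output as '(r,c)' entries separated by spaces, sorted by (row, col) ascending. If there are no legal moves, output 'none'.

(0,4): no bracket -> illegal
(0,5): no bracket -> illegal
(0,6): flips 1 -> legal
(0,7): no bracket -> illegal
(1,4): no bracket -> illegal
(2,0): no bracket -> illegal
(2,1): flips 2 -> legal
(2,2): flips 1 -> legal
(2,3): no bracket -> illegal
(2,6): flips 2 -> legal
(2,7): no bracket -> illegal
(3,0): no bracket -> illegal
(3,6): no bracket -> illegal
(4,0): no bracket -> illegal
(4,1): no bracket -> illegal
(4,2): flips 2 -> legal
(4,5): no bracket -> illegal
(4,6): flips 1 -> legal
(5,1): no bracket -> illegal
(5,3): no bracket -> illegal
(6,1): no bracket -> illegal
(6,2): no bracket -> illegal
(6,3): no bracket -> illegal

Answer: (0,6) (2,1) (2,2) (2,6) (4,2) (4,6)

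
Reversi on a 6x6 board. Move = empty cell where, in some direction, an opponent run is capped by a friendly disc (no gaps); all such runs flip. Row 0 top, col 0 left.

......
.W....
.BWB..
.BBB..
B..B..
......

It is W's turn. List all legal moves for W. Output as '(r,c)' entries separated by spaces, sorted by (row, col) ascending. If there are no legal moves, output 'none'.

Answer: (2,0) (2,4) (4,1) (4,2) (4,4)

Derivation:
(1,0): no bracket -> illegal
(1,2): no bracket -> illegal
(1,3): no bracket -> illegal
(1,4): no bracket -> illegal
(2,0): flips 1 -> legal
(2,4): flips 1 -> legal
(3,0): no bracket -> illegal
(3,4): no bracket -> illegal
(4,1): flips 2 -> legal
(4,2): flips 1 -> legal
(4,4): flips 1 -> legal
(5,0): no bracket -> illegal
(5,1): no bracket -> illegal
(5,2): no bracket -> illegal
(5,3): no bracket -> illegal
(5,4): no bracket -> illegal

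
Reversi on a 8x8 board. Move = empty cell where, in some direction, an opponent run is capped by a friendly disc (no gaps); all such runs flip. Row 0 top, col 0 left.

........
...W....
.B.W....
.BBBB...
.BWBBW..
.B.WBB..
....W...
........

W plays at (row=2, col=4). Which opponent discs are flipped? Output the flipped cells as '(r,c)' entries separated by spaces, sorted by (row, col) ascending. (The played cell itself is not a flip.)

Answer: (3,3) (3,4) (4,4) (5,4)

Derivation:
Dir NW: first cell 'W' (not opp) -> no flip
Dir N: first cell '.' (not opp) -> no flip
Dir NE: first cell '.' (not opp) -> no flip
Dir W: first cell 'W' (not opp) -> no flip
Dir E: first cell '.' (not opp) -> no flip
Dir SW: opp run (3,3) capped by W -> flip
Dir S: opp run (3,4) (4,4) (5,4) capped by W -> flip
Dir SE: first cell '.' (not opp) -> no flip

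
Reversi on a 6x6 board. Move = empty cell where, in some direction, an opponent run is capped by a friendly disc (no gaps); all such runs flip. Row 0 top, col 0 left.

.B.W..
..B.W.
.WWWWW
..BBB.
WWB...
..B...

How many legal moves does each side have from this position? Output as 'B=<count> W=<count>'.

Answer: B=8 W=5

Derivation:
-- B to move --
(0,2): no bracket -> illegal
(0,4): flips 2 -> legal
(0,5): flips 2 -> legal
(1,0): flips 1 -> legal
(1,1): flips 1 -> legal
(1,3): flips 1 -> legal
(1,5): flips 1 -> legal
(2,0): no bracket -> illegal
(3,0): flips 2 -> legal
(3,1): no bracket -> illegal
(3,5): no bracket -> illegal
(5,0): flips 1 -> legal
(5,1): no bracket -> illegal
B mobility = 8
-- W to move --
(0,0): no bracket -> illegal
(0,2): flips 1 -> legal
(1,0): no bracket -> illegal
(1,1): no bracket -> illegal
(1,3): no bracket -> illegal
(3,1): no bracket -> illegal
(3,5): no bracket -> illegal
(4,3): flips 4 -> legal
(4,4): flips 2 -> legal
(4,5): flips 1 -> legal
(5,1): flips 2 -> legal
(5,3): no bracket -> illegal
W mobility = 5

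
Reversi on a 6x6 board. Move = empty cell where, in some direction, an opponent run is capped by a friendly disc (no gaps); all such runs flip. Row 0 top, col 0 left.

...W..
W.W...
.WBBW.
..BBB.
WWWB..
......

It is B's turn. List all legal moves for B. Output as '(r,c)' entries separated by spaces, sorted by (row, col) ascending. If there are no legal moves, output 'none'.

(0,0): no bracket -> illegal
(0,1): flips 1 -> legal
(0,2): flips 1 -> legal
(0,4): no bracket -> illegal
(1,1): no bracket -> illegal
(1,3): no bracket -> illegal
(1,4): flips 1 -> legal
(1,5): flips 1 -> legal
(2,0): flips 1 -> legal
(2,5): flips 1 -> legal
(3,0): no bracket -> illegal
(3,1): no bracket -> illegal
(3,5): no bracket -> illegal
(5,0): flips 1 -> legal
(5,1): flips 1 -> legal
(5,2): flips 1 -> legal
(5,3): no bracket -> illegal

Answer: (0,1) (0,2) (1,4) (1,5) (2,0) (2,5) (5,0) (5,1) (5,2)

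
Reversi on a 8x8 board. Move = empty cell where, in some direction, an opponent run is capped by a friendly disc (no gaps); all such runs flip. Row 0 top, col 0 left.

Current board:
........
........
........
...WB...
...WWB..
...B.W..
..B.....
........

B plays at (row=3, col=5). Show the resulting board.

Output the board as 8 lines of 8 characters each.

Answer: ........
........
........
...WBB..
...WBB..
...B.W..
..B.....
........

Derivation:
Place B at (3,5); scan 8 dirs for brackets.
Dir NW: first cell '.' (not opp) -> no flip
Dir N: first cell '.' (not opp) -> no flip
Dir NE: first cell '.' (not opp) -> no flip
Dir W: first cell 'B' (not opp) -> no flip
Dir E: first cell '.' (not opp) -> no flip
Dir SW: opp run (4,4) capped by B -> flip
Dir S: first cell 'B' (not opp) -> no flip
Dir SE: first cell '.' (not opp) -> no flip
All flips: (4,4)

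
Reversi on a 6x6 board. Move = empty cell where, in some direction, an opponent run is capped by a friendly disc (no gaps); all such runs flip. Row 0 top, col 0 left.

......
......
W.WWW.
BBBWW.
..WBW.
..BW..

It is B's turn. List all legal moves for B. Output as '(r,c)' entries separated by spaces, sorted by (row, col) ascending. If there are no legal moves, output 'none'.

(1,0): flips 1 -> legal
(1,1): no bracket -> illegal
(1,2): flips 1 -> legal
(1,3): flips 3 -> legal
(1,4): flips 1 -> legal
(1,5): no bracket -> illegal
(2,1): no bracket -> illegal
(2,5): flips 1 -> legal
(3,5): flips 2 -> legal
(4,1): flips 1 -> legal
(4,5): flips 1 -> legal
(5,1): no bracket -> illegal
(5,4): flips 1 -> legal
(5,5): no bracket -> illegal

Answer: (1,0) (1,2) (1,3) (1,4) (2,5) (3,5) (4,1) (4,5) (5,4)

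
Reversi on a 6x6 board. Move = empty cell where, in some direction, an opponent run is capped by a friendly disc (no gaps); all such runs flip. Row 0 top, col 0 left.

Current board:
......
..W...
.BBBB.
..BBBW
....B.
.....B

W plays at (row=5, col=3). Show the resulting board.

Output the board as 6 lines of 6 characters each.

Answer: ......
..W...
.BBBB.
..BBBW
....W.
...W.B

Derivation:
Place W at (5,3); scan 8 dirs for brackets.
Dir NW: first cell '.' (not opp) -> no flip
Dir N: first cell '.' (not opp) -> no flip
Dir NE: opp run (4,4) capped by W -> flip
Dir W: first cell '.' (not opp) -> no flip
Dir E: first cell '.' (not opp) -> no flip
Dir SW: edge -> no flip
Dir S: edge -> no flip
Dir SE: edge -> no flip
All flips: (4,4)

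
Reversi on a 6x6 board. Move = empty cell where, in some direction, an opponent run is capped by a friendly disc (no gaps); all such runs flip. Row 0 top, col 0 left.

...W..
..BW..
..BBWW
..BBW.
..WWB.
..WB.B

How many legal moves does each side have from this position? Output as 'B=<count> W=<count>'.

-- B to move --
(0,2): no bracket -> illegal
(0,4): flips 1 -> legal
(1,4): flips 3 -> legal
(1,5): flips 1 -> legal
(3,1): flips 1 -> legal
(3,5): flips 1 -> legal
(4,1): flips 2 -> legal
(4,5): flips 1 -> legal
(5,1): flips 2 -> legal
(5,4): flips 1 -> legal
B mobility = 9
-- W to move --
(0,1): flips 2 -> legal
(0,2): flips 3 -> legal
(1,1): flips 1 -> legal
(1,4): no bracket -> illegal
(2,1): flips 4 -> legal
(3,1): flips 3 -> legal
(3,5): no bracket -> illegal
(4,1): no bracket -> illegal
(4,5): flips 1 -> legal
(5,4): flips 2 -> legal
W mobility = 7

Answer: B=9 W=7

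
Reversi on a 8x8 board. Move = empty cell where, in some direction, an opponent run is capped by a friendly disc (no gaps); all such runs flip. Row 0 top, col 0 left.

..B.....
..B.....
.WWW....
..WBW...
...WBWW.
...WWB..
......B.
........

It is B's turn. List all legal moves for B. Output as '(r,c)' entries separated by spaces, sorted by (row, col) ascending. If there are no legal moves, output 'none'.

(1,0): no bracket -> illegal
(1,1): flips 1 -> legal
(1,3): flips 1 -> legal
(1,4): no bracket -> illegal
(2,0): no bracket -> illegal
(2,4): flips 1 -> legal
(2,5): no bracket -> illegal
(3,0): flips 1 -> legal
(3,1): flips 1 -> legal
(3,5): flips 2 -> legal
(3,6): no bracket -> illegal
(3,7): flips 1 -> legal
(4,1): no bracket -> illegal
(4,2): flips 3 -> legal
(4,7): flips 2 -> legal
(5,2): flips 2 -> legal
(5,6): flips 3 -> legal
(5,7): no bracket -> illegal
(6,2): flips 1 -> legal
(6,3): flips 2 -> legal
(6,4): flips 1 -> legal
(6,5): no bracket -> illegal

Answer: (1,1) (1,3) (2,4) (3,0) (3,1) (3,5) (3,7) (4,2) (4,7) (5,2) (5,6) (6,2) (6,3) (6,4)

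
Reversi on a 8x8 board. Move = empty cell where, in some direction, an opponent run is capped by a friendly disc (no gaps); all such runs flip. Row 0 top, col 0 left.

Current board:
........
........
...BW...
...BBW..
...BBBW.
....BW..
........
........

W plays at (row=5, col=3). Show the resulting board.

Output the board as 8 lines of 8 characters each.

Place W at (5,3); scan 8 dirs for brackets.
Dir NW: first cell '.' (not opp) -> no flip
Dir N: opp run (4,3) (3,3) (2,3), next='.' -> no flip
Dir NE: opp run (4,4) capped by W -> flip
Dir W: first cell '.' (not opp) -> no flip
Dir E: opp run (5,4) capped by W -> flip
Dir SW: first cell '.' (not opp) -> no flip
Dir S: first cell '.' (not opp) -> no flip
Dir SE: first cell '.' (not opp) -> no flip
All flips: (4,4) (5,4)

Answer: ........
........
...BW...
...BBW..
...BWBW.
...WWW..
........
........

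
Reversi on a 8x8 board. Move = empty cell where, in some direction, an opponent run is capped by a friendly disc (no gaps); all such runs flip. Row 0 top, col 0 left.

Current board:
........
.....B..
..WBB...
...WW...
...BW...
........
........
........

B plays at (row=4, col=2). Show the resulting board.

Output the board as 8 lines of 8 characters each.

Answer: ........
.....B..
..WBB...
...BW...
..BBW...
........
........
........

Derivation:
Place B at (4,2); scan 8 dirs for brackets.
Dir NW: first cell '.' (not opp) -> no flip
Dir N: first cell '.' (not opp) -> no flip
Dir NE: opp run (3,3) capped by B -> flip
Dir W: first cell '.' (not opp) -> no flip
Dir E: first cell 'B' (not opp) -> no flip
Dir SW: first cell '.' (not opp) -> no flip
Dir S: first cell '.' (not opp) -> no flip
Dir SE: first cell '.' (not opp) -> no flip
All flips: (3,3)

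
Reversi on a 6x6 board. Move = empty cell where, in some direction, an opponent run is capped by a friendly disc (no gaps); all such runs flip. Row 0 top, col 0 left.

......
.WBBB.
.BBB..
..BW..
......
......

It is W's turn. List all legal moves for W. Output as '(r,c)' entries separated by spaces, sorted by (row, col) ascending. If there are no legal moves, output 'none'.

Answer: (0,3) (1,5) (3,1)

Derivation:
(0,1): no bracket -> illegal
(0,2): no bracket -> illegal
(0,3): flips 2 -> legal
(0,4): no bracket -> illegal
(0,5): no bracket -> illegal
(1,0): no bracket -> illegal
(1,5): flips 3 -> legal
(2,0): no bracket -> illegal
(2,4): no bracket -> illegal
(2,5): no bracket -> illegal
(3,0): no bracket -> illegal
(3,1): flips 2 -> legal
(3,4): no bracket -> illegal
(4,1): no bracket -> illegal
(4,2): no bracket -> illegal
(4,3): no bracket -> illegal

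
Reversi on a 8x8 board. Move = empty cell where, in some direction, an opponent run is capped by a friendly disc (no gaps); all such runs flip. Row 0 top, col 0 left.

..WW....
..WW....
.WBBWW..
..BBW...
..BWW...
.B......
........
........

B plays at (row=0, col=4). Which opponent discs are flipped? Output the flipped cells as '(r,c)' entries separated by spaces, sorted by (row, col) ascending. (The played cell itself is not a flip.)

Dir NW: edge -> no flip
Dir N: edge -> no flip
Dir NE: edge -> no flip
Dir W: opp run (0,3) (0,2), next='.' -> no flip
Dir E: first cell '.' (not opp) -> no flip
Dir SW: opp run (1,3) capped by B -> flip
Dir S: first cell '.' (not opp) -> no flip
Dir SE: first cell '.' (not opp) -> no flip

Answer: (1,3)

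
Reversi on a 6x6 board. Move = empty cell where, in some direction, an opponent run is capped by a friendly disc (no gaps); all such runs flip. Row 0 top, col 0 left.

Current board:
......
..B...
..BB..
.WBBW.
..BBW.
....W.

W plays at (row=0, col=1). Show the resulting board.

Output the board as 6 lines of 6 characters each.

Place W at (0,1); scan 8 dirs for brackets.
Dir NW: edge -> no flip
Dir N: edge -> no flip
Dir NE: edge -> no flip
Dir W: first cell '.' (not opp) -> no flip
Dir E: first cell '.' (not opp) -> no flip
Dir SW: first cell '.' (not opp) -> no flip
Dir S: first cell '.' (not opp) -> no flip
Dir SE: opp run (1,2) (2,3) capped by W -> flip
All flips: (1,2) (2,3)

Answer: .W....
..W...
..BW..
.WBBW.
..BBW.
....W.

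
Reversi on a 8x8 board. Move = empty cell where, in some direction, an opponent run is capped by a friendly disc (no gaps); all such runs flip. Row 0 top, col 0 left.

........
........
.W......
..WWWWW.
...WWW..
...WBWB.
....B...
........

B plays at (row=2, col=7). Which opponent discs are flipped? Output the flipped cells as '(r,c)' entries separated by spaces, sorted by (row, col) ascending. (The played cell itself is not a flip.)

Dir NW: first cell '.' (not opp) -> no flip
Dir N: first cell '.' (not opp) -> no flip
Dir NE: edge -> no flip
Dir W: first cell '.' (not opp) -> no flip
Dir E: edge -> no flip
Dir SW: opp run (3,6) (4,5) capped by B -> flip
Dir S: first cell '.' (not opp) -> no flip
Dir SE: edge -> no flip

Answer: (3,6) (4,5)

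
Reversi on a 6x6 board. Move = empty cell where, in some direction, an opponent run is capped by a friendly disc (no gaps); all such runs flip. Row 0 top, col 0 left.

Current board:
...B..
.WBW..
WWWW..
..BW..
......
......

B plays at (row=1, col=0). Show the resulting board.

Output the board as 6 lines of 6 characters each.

Answer: ...B..
BBBW..
WBWW..
..BW..
......
......

Derivation:
Place B at (1,0); scan 8 dirs for brackets.
Dir NW: edge -> no flip
Dir N: first cell '.' (not opp) -> no flip
Dir NE: first cell '.' (not opp) -> no flip
Dir W: edge -> no flip
Dir E: opp run (1,1) capped by B -> flip
Dir SW: edge -> no flip
Dir S: opp run (2,0), next='.' -> no flip
Dir SE: opp run (2,1) capped by B -> flip
All flips: (1,1) (2,1)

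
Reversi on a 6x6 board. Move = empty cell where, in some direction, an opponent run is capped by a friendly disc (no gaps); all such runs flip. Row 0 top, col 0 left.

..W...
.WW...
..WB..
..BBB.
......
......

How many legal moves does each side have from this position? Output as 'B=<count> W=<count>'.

Answer: B=3 W=4

Derivation:
-- B to move --
(0,0): flips 2 -> legal
(0,1): flips 1 -> legal
(0,3): no bracket -> illegal
(1,0): no bracket -> illegal
(1,3): no bracket -> illegal
(2,0): no bracket -> illegal
(2,1): flips 1 -> legal
(3,1): no bracket -> illegal
B mobility = 3
-- W to move --
(1,3): no bracket -> illegal
(1,4): no bracket -> illegal
(2,1): no bracket -> illegal
(2,4): flips 1 -> legal
(2,5): no bracket -> illegal
(3,1): no bracket -> illegal
(3,5): no bracket -> illegal
(4,1): no bracket -> illegal
(4,2): flips 1 -> legal
(4,3): no bracket -> illegal
(4,4): flips 1 -> legal
(4,5): flips 2 -> legal
W mobility = 4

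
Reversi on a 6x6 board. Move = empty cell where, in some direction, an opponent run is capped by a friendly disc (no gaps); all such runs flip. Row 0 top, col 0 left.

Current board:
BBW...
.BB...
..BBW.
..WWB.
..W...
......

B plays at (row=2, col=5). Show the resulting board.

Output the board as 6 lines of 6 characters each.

Answer: BBW...
.BB...
..BBBB
..WWB.
..W...
......

Derivation:
Place B at (2,5); scan 8 dirs for brackets.
Dir NW: first cell '.' (not opp) -> no flip
Dir N: first cell '.' (not opp) -> no flip
Dir NE: edge -> no flip
Dir W: opp run (2,4) capped by B -> flip
Dir E: edge -> no flip
Dir SW: first cell 'B' (not opp) -> no flip
Dir S: first cell '.' (not opp) -> no flip
Dir SE: edge -> no flip
All flips: (2,4)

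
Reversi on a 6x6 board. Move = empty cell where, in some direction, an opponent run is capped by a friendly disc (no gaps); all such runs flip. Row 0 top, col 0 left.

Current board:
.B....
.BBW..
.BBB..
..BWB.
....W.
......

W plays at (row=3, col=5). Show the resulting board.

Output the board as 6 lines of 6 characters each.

Answer: .B....
.BBW..
.BBB..
..BWWW
....W.
......

Derivation:
Place W at (3,5); scan 8 dirs for brackets.
Dir NW: first cell '.' (not opp) -> no flip
Dir N: first cell '.' (not opp) -> no flip
Dir NE: edge -> no flip
Dir W: opp run (3,4) capped by W -> flip
Dir E: edge -> no flip
Dir SW: first cell 'W' (not opp) -> no flip
Dir S: first cell '.' (not opp) -> no flip
Dir SE: edge -> no flip
All flips: (3,4)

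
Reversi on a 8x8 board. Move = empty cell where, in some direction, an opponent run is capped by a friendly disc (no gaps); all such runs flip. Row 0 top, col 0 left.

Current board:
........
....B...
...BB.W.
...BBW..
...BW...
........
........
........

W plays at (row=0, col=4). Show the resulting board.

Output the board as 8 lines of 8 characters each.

Place W at (0,4); scan 8 dirs for brackets.
Dir NW: edge -> no flip
Dir N: edge -> no flip
Dir NE: edge -> no flip
Dir W: first cell '.' (not opp) -> no flip
Dir E: first cell '.' (not opp) -> no flip
Dir SW: first cell '.' (not opp) -> no flip
Dir S: opp run (1,4) (2,4) (3,4) capped by W -> flip
Dir SE: first cell '.' (not opp) -> no flip
All flips: (1,4) (2,4) (3,4)

Answer: ....W...
....W...
...BW.W.
...BWW..
...BW...
........
........
........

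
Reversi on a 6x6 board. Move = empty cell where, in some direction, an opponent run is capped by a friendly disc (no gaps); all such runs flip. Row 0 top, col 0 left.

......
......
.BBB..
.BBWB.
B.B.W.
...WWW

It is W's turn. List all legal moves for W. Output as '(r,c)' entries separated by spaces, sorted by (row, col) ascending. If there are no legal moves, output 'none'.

(1,0): no bracket -> illegal
(1,1): flips 1 -> legal
(1,2): no bracket -> illegal
(1,3): flips 1 -> legal
(1,4): no bracket -> illegal
(2,0): flips 2 -> legal
(2,4): flips 1 -> legal
(2,5): no bracket -> illegal
(3,0): flips 2 -> legal
(3,5): flips 1 -> legal
(4,1): no bracket -> illegal
(4,3): no bracket -> illegal
(4,5): no bracket -> illegal
(5,0): no bracket -> illegal
(5,1): flips 1 -> legal
(5,2): no bracket -> illegal

Answer: (1,1) (1,3) (2,0) (2,4) (3,0) (3,5) (5,1)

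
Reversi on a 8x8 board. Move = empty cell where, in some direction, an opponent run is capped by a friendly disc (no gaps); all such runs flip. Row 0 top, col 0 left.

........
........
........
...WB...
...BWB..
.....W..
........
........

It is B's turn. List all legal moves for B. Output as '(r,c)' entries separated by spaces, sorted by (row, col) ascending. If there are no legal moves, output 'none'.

(2,2): no bracket -> illegal
(2,3): flips 1 -> legal
(2,4): no bracket -> illegal
(3,2): flips 1 -> legal
(3,5): no bracket -> illegal
(4,2): no bracket -> illegal
(4,6): no bracket -> illegal
(5,3): no bracket -> illegal
(5,4): flips 1 -> legal
(5,6): no bracket -> illegal
(6,4): no bracket -> illegal
(6,5): flips 1 -> legal
(6,6): no bracket -> illegal

Answer: (2,3) (3,2) (5,4) (6,5)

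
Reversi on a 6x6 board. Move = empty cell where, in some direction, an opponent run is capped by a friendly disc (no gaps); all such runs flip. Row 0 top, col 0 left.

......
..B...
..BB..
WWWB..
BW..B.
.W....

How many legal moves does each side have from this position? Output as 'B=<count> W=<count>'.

-- B to move --
(2,0): flips 1 -> legal
(2,1): no bracket -> illegal
(4,2): flips 2 -> legal
(4,3): no bracket -> illegal
(5,0): flips 2 -> legal
(5,2): no bracket -> illegal
B mobility = 3
-- W to move --
(0,1): no bracket -> illegal
(0,2): flips 2 -> legal
(0,3): no bracket -> illegal
(1,1): no bracket -> illegal
(1,3): flips 1 -> legal
(1,4): flips 1 -> legal
(2,1): no bracket -> illegal
(2,4): no bracket -> illegal
(3,4): flips 1 -> legal
(3,5): no bracket -> illegal
(4,2): no bracket -> illegal
(4,3): no bracket -> illegal
(4,5): no bracket -> illegal
(5,0): flips 1 -> legal
(5,3): no bracket -> illegal
(5,4): no bracket -> illegal
(5,5): no bracket -> illegal
W mobility = 5

Answer: B=3 W=5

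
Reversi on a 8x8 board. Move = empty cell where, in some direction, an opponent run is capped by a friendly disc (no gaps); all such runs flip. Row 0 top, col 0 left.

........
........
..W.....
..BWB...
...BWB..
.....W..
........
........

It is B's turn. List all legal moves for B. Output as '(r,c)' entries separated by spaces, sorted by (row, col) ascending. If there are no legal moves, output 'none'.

Answer: (1,2) (2,3) (5,4) (6,5)

Derivation:
(1,1): no bracket -> illegal
(1,2): flips 1 -> legal
(1,3): no bracket -> illegal
(2,1): no bracket -> illegal
(2,3): flips 1 -> legal
(2,4): no bracket -> illegal
(3,1): no bracket -> illegal
(3,5): no bracket -> illegal
(4,2): no bracket -> illegal
(4,6): no bracket -> illegal
(5,3): no bracket -> illegal
(5,4): flips 1 -> legal
(5,6): no bracket -> illegal
(6,4): no bracket -> illegal
(6,5): flips 1 -> legal
(6,6): no bracket -> illegal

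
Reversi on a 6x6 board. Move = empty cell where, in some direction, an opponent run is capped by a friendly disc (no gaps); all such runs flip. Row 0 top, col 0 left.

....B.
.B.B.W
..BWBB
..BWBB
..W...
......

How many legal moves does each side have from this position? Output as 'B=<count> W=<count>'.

Answer: B=7 W=7

Derivation:
-- B to move --
(0,5): flips 1 -> legal
(1,2): flips 1 -> legal
(1,4): flips 1 -> legal
(3,1): no bracket -> illegal
(4,1): no bracket -> illegal
(4,3): flips 2 -> legal
(4,4): flips 1 -> legal
(5,1): flips 2 -> legal
(5,2): flips 1 -> legal
(5,3): no bracket -> illegal
B mobility = 7
-- W to move --
(0,0): flips 2 -> legal
(0,1): no bracket -> illegal
(0,2): no bracket -> illegal
(0,3): flips 1 -> legal
(0,5): no bracket -> illegal
(1,0): no bracket -> illegal
(1,2): flips 2 -> legal
(1,4): no bracket -> illegal
(2,0): no bracket -> illegal
(2,1): flips 1 -> legal
(3,1): flips 1 -> legal
(4,1): flips 1 -> legal
(4,3): no bracket -> illegal
(4,4): no bracket -> illegal
(4,5): flips 3 -> legal
W mobility = 7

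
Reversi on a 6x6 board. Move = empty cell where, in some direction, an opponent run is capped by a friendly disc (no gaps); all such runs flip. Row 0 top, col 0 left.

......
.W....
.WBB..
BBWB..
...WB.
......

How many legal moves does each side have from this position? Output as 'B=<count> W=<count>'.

Answer: B=7 W=8

Derivation:
-- B to move --
(0,0): flips 1 -> legal
(0,1): flips 2 -> legal
(0,2): no bracket -> illegal
(1,0): no bracket -> illegal
(1,2): flips 1 -> legal
(2,0): flips 1 -> legal
(3,4): no bracket -> illegal
(4,1): flips 1 -> legal
(4,2): flips 2 -> legal
(5,2): no bracket -> illegal
(5,3): flips 1 -> legal
(5,4): no bracket -> illegal
B mobility = 7
-- W to move --
(1,2): flips 1 -> legal
(1,3): flips 2 -> legal
(1,4): flips 1 -> legal
(2,0): no bracket -> illegal
(2,4): flips 2 -> legal
(3,4): flips 1 -> legal
(3,5): no bracket -> illegal
(4,0): no bracket -> illegal
(4,1): flips 1 -> legal
(4,2): no bracket -> illegal
(4,5): flips 1 -> legal
(5,3): no bracket -> illegal
(5,4): no bracket -> illegal
(5,5): flips 3 -> legal
W mobility = 8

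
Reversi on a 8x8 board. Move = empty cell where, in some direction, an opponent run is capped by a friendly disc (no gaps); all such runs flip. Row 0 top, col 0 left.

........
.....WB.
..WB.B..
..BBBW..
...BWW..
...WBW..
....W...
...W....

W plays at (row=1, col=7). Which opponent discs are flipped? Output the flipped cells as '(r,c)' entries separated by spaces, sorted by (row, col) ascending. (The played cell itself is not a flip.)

Dir NW: first cell '.' (not opp) -> no flip
Dir N: first cell '.' (not opp) -> no flip
Dir NE: edge -> no flip
Dir W: opp run (1,6) capped by W -> flip
Dir E: edge -> no flip
Dir SW: first cell '.' (not opp) -> no flip
Dir S: first cell '.' (not opp) -> no flip
Dir SE: edge -> no flip

Answer: (1,6)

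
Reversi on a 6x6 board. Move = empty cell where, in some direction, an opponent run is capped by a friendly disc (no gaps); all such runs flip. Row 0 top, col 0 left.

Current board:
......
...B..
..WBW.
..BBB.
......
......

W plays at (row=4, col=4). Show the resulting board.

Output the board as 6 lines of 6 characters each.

Place W at (4,4); scan 8 dirs for brackets.
Dir NW: opp run (3,3) capped by W -> flip
Dir N: opp run (3,4) capped by W -> flip
Dir NE: first cell '.' (not opp) -> no flip
Dir W: first cell '.' (not opp) -> no flip
Dir E: first cell '.' (not opp) -> no flip
Dir SW: first cell '.' (not opp) -> no flip
Dir S: first cell '.' (not opp) -> no flip
Dir SE: first cell '.' (not opp) -> no flip
All flips: (3,3) (3,4)

Answer: ......
...B..
..WBW.
..BWW.
....W.
......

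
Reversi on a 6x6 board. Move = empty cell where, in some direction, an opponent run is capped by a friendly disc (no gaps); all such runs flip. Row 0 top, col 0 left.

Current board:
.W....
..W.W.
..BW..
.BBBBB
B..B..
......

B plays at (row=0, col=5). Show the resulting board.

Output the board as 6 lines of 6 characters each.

Place B at (0,5); scan 8 dirs for brackets.
Dir NW: edge -> no flip
Dir N: edge -> no flip
Dir NE: edge -> no flip
Dir W: first cell '.' (not opp) -> no flip
Dir E: edge -> no flip
Dir SW: opp run (1,4) (2,3) capped by B -> flip
Dir S: first cell '.' (not opp) -> no flip
Dir SE: edge -> no flip
All flips: (1,4) (2,3)

Answer: .W...B
..W.B.
..BB..
.BBBBB
B..B..
......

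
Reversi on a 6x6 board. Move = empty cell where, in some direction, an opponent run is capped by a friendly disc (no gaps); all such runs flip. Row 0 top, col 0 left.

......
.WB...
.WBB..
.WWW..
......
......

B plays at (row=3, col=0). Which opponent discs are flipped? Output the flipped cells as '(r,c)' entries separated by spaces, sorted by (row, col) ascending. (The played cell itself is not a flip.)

Answer: (2,1)

Derivation:
Dir NW: edge -> no flip
Dir N: first cell '.' (not opp) -> no flip
Dir NE: opp run (2,1) capped by B -> flip
Dir W: edge -> no flip
Dir E: opp run (3,1) (3,2) (3,3), next='.' -> no flip
Dir SW: edge -> no flip
Dir S: first cell '.' (not opp) -> no flip
Dir SE: first cell '.' (not opp) -> no flip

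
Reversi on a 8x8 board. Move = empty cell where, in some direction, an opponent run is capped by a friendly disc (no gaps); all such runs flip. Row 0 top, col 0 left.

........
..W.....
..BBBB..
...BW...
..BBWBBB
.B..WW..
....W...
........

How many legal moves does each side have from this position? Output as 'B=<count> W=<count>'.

-- B to move --
(0,1): flips 1 -> legal
(0,2): flips 1 -> legal
(0,3): no bracket -> illegal
(1,1): no bracket -> illegal
(1,3): no bracket -> illegal
(2,1): no bracket -> illegal
(3,5): flips 1 -> legal
(5,3): no bracket -> illegal
(5,6): no bracket -> illegal
(6,3): flips 1 -> legal
(6,5): flips 2 -> legal
(6,6): flips 2 -> legal
(7,3): flips 2 -> legal
(7,4): flips 4 -> legal
(7,5): no bracket -> illegal
B mobility = 8
-- W to move --
(1,1): flips 2 -> legal
(1,3): no bracket -> illegal
(1,4): flips 1 -> legal
(1,5): no bracket -> illegal
(1,6): flips 1 -> legal
(2,1): no bracket -> illegal
(2,6): no bracket -> illegal
(3,1): no bracket -> illegal
(3,2): flips 3 -> legal
(3,5): flips 1 -> legal
(3,6): flips 1 -> legal
(3,7): flips 1 -> legal
(4,0): no bracket -> illegal
(4,1): flips 2 -> legal
(5,0): no bracket -> illegal
(5,2): flips 1 -> legal
(5,3): no bracket -> illegal
(5,6): flips 1 -> legal
(5,7): no bracket -> illegal
(6,0): no bracket -> illegal
(6,1): no bracket -> illegal
(6,2): no bracket -> illegal
W mobility = 10

Answer: B=8 W=10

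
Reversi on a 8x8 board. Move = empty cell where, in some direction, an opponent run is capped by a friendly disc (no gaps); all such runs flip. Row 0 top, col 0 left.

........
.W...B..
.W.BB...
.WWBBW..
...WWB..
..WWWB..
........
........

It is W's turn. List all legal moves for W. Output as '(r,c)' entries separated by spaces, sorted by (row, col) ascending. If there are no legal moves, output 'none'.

Answer: (1,3) (1,4) (2,2) (2,5) (3,6) (4,6) (5,6) (6,5) (6,6)

Derivation:
(0,4): no bracket -> illegal
(0,5): no bracket -> illegal
(0,6): no bracket -> illegal
(1,2): no bracket -> illegal
(1,3): flips 3 -> legal
(1,4): flips 3 -> legal
(1,6): no bracket -> illegal
(2,2): flips 1 -> legal
(2,5): flips 1 -> legal
(2,6): no bracket -> illegal
(3,6): flips 1 -> legal
(4,2): no bracket -> illegal
(4,6): flips 1 -> legal
(5,6): flips 1 -> legal
(6,4): no bracket -> illegal
(6,5): flips 2 -> legal
(6,6): flips 1 -> legal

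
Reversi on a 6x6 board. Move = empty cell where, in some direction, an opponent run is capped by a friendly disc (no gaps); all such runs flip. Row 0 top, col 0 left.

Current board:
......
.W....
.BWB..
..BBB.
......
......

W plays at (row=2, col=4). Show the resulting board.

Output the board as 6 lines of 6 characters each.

Place W at (2,4); scan 8 dirs for brackets.
Dir NW: first cell '.' (not opp) -> no flip
Dir N: first cell '.' (not opp) -> no flip
Dir NE: first cell '.' (not opp) -> no flip
Dir W: opp run (2,3) capped by W -> flip
Dir E: first cell '.' (not opp) -> no flip
Dir SW: opp run (3,3), next='.' -> no flip
Dir S: opp run (3,4), next='.' -> no flip
Dir SE: first cell '.' (not opp) -> no flip
All flips: (2,3)

Answer: ......
.W....
.BWWW.
..BBB.
......
......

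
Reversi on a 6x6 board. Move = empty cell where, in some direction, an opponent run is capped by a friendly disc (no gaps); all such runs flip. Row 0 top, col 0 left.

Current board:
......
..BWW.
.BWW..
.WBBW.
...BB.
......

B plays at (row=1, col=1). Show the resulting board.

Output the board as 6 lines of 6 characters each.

Place B at (1,1); scan 8 dirs for brackets.
Dir NW: first cell '.' (not opp) -> no flip
Dir N: first cell '.' (not opp) -> no flip
Dir NE: first cell '.' (not opp) -> no flip
Dir W: first cell '.' (not opp) -> no flip
Dir E: first cell 'B' (not opp) -> no flip
Dir SW: first cell '.' (not opp) -> no flip
Dir S: first cell 'B' (not opp) -> no flip
Dir SE: opp run (2,2) capped by B -> flip
All flips: (2,2)

Answer: ......
.BBWW.
.BBW..
.WBBW.
...BB.
......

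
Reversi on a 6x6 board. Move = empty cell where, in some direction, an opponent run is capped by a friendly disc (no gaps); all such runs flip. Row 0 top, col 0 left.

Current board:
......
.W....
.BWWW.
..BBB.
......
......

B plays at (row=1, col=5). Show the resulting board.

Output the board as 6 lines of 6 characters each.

Place B at (1,5); scan 8 dirs for brackets.
Dir NW: first cell '.' (not opp) -> no flip
Dir N: first cell '.' (not opp) -> no flip
Dir NE: edge -> no flip
Dir W: first cell '.' (not opp) -> no flip
Dir E: edge -> no flip
Dir SW: opp run (2,4) capped by B -> flip
Dir S: first cell '.' (not opp) -> no flip
Dir SE: edge -> no flip
All flips: (2,4)

Answer: ......
.W...B
.BWWB.
..BBB.
......
......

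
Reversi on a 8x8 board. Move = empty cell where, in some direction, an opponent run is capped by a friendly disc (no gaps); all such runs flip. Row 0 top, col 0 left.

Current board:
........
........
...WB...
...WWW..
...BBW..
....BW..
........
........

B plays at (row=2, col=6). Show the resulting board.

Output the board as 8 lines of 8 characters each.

Answer: ........
........
...WB.B.
...WWB..
...BBW..
....BW..
........
........

Derivation:
Place B at (2,6); scan 8 dirs for brackets.
Dir NW: first cell '.' (not opp) -> no flip
Dir N: first cell '.' (not opp) -> no flip
Dir NE: first cell '.' (not opp) -> no flip
Dir W: first cell '.' (not opp) -> no flip
Dir E: first cell '.' (not opp) -> no flip
Dir SW: opp run (3,5) capped by B -> flip
Dir S: first cell '.' (not opp) -> no flip
Dir SE: first cell '.' (not opp) -> no flip
All flips: (3,5)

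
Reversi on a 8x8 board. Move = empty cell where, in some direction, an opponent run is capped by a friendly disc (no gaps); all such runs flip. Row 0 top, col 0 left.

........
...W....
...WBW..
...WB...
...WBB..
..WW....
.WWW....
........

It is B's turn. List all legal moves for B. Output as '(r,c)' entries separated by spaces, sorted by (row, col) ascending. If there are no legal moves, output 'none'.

Answer: (0,2) (1,2) (1,6) (2,2) (2,6) (3,2) (4,2) (7,0) (7,1)

Derivation:
(0,2): flips 1 -> legal
(0,3): no bracket -> illegal
(0,4): no bracket -> illegal
(1,2): flips 1 -> legal
(1,4): no bracket -> illegal
(1,5): no bracket -> illegal
(1,6): flips 1 -> legal
(2,2): flips 2 -> legal
(2,6): flips 1 -> legal
(3,2): flips 1 -> legal
(3,5): no bracket -> illegal
(3,6): no bracket -> illegal
(4,1): no bracket -> illegal
(4,2): flips 2 -> legal
(5,0): no bracket -> illegal
(5,1): no bracket -> illegal
(5,4): no bracket -> illegal
(6,0): no bracket -> illegal
(6,4): no bracket -> illegal
(7,0): flips 3 -> legal
(7,1): flips 2 -> legal
(7,2): no bracket -> illegal
(7,3): no bracket -> illegal
(7,4): no bracket -> illegal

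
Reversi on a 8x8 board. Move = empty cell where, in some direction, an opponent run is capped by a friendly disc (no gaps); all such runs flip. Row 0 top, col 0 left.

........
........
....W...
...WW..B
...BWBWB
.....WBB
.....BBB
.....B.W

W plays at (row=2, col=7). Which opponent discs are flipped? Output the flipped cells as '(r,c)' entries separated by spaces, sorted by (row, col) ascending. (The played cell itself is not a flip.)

Answer: (3,7) (4,7) (5,7) (6,7)

Derivation:
Dir NW: first cell '.' (not opp) -> no flip
Dir N: first cell '.' (not opp) -> no flip
Dir NE: edge -> no flip
Dir W: first cell '.' (not opp) -> no flip
Dir E: edge -> no flip
Dir SW: first cell '.' (not opp) -> no flip
Dir S: opp run (3,7) (4,7) (5,7) (6,7) capped by W -> flip
Dir SE: edge -> no flip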